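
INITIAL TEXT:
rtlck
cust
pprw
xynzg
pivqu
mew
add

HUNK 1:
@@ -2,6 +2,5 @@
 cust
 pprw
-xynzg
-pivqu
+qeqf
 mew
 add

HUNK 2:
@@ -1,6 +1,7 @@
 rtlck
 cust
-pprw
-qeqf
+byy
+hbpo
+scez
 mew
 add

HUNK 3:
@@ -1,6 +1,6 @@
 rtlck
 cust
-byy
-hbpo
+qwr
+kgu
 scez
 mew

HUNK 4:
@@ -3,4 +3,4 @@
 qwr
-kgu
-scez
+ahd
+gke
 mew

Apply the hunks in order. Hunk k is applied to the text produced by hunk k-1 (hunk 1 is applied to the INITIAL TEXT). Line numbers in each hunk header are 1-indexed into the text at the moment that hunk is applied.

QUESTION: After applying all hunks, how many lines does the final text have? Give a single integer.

Answer: 7

Derivation:
Hunk 1: at line 2 remove [xynzg,pivqu] add [qeqf] -> 6 lines: rtlck cust pprw qeqf mew add
Hunk 2: at line 1 remove [pprw,qeqf] add [byy,hbpo,scez] -> 7 lines: rtlck cust byy hbpo scez mew add
Hunk 3: at line 1 remove [byy,hbpo] add [qwr,kgu] -> 7 lines: rtlck cust qwr kgu scez mew add
Hunk 4: at line 3 remove [kgu,scez] add [ahd,gke] -> 7 lines: rtlck cust qwr ahd gke mew add
Final line count: 7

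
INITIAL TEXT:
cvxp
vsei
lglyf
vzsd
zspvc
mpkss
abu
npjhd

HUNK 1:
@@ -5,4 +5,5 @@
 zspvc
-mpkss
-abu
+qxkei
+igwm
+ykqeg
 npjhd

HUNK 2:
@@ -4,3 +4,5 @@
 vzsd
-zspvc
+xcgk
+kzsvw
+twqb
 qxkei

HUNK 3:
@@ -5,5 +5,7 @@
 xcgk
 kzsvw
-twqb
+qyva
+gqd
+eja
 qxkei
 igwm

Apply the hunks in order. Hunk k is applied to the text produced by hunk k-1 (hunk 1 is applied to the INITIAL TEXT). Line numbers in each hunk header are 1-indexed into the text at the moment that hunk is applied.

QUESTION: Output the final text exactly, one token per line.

Hunk 1: at line 5 remove [mpkss,abu] add [qxkei,igwm,ykqeg] -> 9 lines: cvxp vsei lglyf vzsd zspvc qxkei igwm ykqeg npjhd
Hunk 2: at line 4 remove [zspvc] add [xcgk,kzsvw,twqb] -> 11 lines: cvxp vsei lglyf vzsd xcgk kzsvw twqb qxkei igwm ykqeg npjhd
Hunk 3: at line 5 remove [twqb] add [qyva,gqd,eja] -> 13 lines: cvxp vsei lglyf vzsd xcgk kzsvw qyva gqd eja qxkei igwm ykqeg npjhd

Answer: cvxp
vsei
lglyf
vzsd
xcgk
kzsvw
qyva
gqd
eja
qxkei
igwm
ykqeg
npjhd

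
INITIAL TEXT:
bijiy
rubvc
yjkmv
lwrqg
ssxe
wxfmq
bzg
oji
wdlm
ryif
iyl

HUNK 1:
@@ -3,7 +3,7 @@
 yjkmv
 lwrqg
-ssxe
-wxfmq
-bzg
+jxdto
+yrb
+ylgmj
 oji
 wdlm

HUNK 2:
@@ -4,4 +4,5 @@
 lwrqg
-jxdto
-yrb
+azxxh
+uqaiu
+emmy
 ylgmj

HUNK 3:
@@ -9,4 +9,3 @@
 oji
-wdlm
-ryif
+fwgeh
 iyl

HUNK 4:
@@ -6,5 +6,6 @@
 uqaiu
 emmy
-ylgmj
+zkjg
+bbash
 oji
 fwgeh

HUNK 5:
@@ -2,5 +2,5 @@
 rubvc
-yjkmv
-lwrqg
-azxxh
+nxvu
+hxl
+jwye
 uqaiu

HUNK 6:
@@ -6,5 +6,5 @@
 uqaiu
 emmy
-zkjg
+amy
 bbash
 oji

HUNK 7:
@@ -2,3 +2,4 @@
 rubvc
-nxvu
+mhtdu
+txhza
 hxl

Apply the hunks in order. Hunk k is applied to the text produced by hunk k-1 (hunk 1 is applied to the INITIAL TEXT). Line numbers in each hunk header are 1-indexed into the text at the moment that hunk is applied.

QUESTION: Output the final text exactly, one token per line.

Answer: bijiy
rubvc
mhtdu
txhza
hxl
jwye
uqaiu
emmy
amy
bbash
oji
fwgeh
iyl

Derivation:
Hunk 1: at line 3 remove [ssxe,wxfmq,bzg] add [jxdto,yrb,ylgmj] -> 11 lines: bijiy rubvc yjkmv lwrqg jxdto yrb ylgmj oji wdlm ryif iyl
Hunk 2: at line 4 remove [jxdto,yrb] add [azxxh,uqaiu,emmy] -> 12 lines: bijiy rubvc yjkmv lwrqg azxxh uqaiu emmy ylgmj oji wdlm ryif iyl
Hunk 3: at line 9 remove [wdlm,ryif] add [fwgeh] -> 11 lines: bijiy rubvc yjkmv lwrqg azxxh uqaiu emmy ylgmj oji fwgeh iyl
Hunk 4: at line 6 remove [ylgmj] add [zkjg,bbash] -> 12 lines: bijiy rubvc yjkmv lwrqg azxxh uqaiu emmy zkjg bbash oji fwgeh iyl
Hunk 5: at line 2 remove [yjkmv,lwrqg,azxxh] add [nxvu,hxl,jwye] -> 12 lines: bijiy rubvc nxvu hxl jwye uqaiu emmy zkjg bbash oji fwgeh iyl
Hunk 6: at line 6 remove [zkjg] add [amy] -> 12 lines: bijiy rubvc nxvu hxl jwye uqaiu emmy amy bbash oji fwgeh iyl
Hunk 7: at line 2 remove [nxvu] add [mhtdu,txhza] -> 13 lines: bijiy rubvc mhtdu txhza hxl jwye uqaiu emmy amy bbash oji fwgeh iyl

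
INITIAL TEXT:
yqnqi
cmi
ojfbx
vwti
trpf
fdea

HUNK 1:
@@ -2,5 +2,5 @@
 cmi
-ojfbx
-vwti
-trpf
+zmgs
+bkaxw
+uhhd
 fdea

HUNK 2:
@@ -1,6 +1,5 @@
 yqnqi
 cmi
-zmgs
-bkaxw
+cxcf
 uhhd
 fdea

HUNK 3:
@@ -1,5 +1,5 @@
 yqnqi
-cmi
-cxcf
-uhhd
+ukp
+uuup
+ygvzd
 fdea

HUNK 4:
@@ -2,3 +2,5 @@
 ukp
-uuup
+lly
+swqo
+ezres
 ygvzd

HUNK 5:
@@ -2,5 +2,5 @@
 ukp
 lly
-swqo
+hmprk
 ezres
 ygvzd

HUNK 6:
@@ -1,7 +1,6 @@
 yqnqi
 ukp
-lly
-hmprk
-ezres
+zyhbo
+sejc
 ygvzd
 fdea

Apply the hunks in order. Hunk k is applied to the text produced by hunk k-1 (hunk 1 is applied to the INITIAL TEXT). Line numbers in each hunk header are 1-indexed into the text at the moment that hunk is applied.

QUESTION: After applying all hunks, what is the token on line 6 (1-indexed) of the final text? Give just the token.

Hunk 1: at line 2 remove [ojfbx,vwti,trpf] add [zmgs,bkaxw,uhhd] -> 6 lines: yqnqi cmi zmgs bkaxw uhhd fdea
Hunk 2: at line 1 remove [zmgs,bkaxw] add [cxcf] -> 5 lines: yqnqi cmi cxcf uhhd fdea
Hunk 3: at line 1 remove [cmi,cxcf,uhhd] add [ukp,uuup,ygvzd] -> 5 lines: yqnqi ukp uuup ygvzd fdea
Hunk 4: at line 2 remove [uuup] add [lly,swqo,ezres] -> 7 lines: yqnqi ukp lly swqo ezres ygvzd fdea
Hunk 5: at line 2 remove [swqo] add [hmprk] -> 7 lines: yqnqi ukp lly hmprk ezres ygvzd fdea
Hunk 6: at line 1 remove [lly,hmprk,ezres] add [zyhbo,sejc] -> 6 lines: yqnqi ukp zyhbo sejc ygvzd fdea
Final line 6: fdea

Answer: fdea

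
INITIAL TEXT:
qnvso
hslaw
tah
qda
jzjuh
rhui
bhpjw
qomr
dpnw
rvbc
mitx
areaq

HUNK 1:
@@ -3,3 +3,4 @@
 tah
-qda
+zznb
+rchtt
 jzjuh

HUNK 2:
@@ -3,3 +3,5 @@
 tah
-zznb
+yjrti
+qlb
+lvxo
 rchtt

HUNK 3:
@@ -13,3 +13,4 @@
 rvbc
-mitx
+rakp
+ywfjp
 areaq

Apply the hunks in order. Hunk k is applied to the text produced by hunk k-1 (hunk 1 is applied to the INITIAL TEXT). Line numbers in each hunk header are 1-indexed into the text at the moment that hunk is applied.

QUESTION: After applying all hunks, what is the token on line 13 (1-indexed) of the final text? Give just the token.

Answer: rvbc

Derivation:
Hunk 1: at line 3 remove [qda] add [zznb,rchtt] -> 13 lines: qnvso hslaw tah zznb rchtt jzjuh rhui bhpjw qomr dpnw rvbc mitx areaq
Hunk 2: at line 3 remove [zznb] add [yjrti,qlb,lvxo] -> 15 lines: qnvso hslaw tah yjrti qlb lvxo rchtt jzjuh rhui bhpjw qomr dpnw rvbc mitx areaq
Hunk 3: at line 13 remove [mitx] add [rakp,ywfjp] -> 16 lines: qnvso hslaw tah yjrti qlb lvxo rchtt jzjuh rhui bhpjw qomr dpnw rvbc rakp ywfjp areaq
Final line 13: rvbc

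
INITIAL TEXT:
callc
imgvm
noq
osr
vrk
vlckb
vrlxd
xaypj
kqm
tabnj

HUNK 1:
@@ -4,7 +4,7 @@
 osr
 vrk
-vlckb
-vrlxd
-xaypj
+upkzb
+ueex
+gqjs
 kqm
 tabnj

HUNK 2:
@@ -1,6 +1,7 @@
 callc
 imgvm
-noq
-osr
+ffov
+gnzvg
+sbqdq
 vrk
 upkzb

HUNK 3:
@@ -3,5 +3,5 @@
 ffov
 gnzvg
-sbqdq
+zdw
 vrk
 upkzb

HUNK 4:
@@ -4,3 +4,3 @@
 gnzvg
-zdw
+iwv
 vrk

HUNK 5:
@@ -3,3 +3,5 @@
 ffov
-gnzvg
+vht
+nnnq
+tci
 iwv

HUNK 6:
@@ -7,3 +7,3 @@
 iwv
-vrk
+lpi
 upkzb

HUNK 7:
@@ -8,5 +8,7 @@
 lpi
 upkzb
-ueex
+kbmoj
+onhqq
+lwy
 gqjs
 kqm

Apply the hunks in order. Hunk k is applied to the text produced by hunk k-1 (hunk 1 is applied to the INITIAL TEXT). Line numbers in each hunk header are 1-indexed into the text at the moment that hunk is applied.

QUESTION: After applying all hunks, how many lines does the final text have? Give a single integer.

Answer: 15

Derivation:
Hunk 1: at line 4 remove [vlckb,vrlxd,xaypj] add [upkzb,ueex,gqjs] -> 10 lines: callc imgvm noq osr vrk upkzb ueex gqjs kqm tabnj
Hunk 2: at line 1 remove [noq,osr] add [ffov,gnzvg,sbqdq] -> 11 lines: callc imgvm ffov gnzvg sbqdq vrk upkzb ueex gqjs kqm tabnj
Hunk 3: at line 3 remove [sbqdq] add [zdw] -> 11 lines: callc imgvm ffov gnzvg zdw vrk upkzb ueex gqjs kqm tabnj
Hunk 4: at line 4 remove [zdw] add [iwv] -> 11 lines: callc imgvm ffov gnzvg iwv vrk upkzb ueex gqjs kqm tabnj
Hunk 5: at line 3 remove [gnzvg] add [vht,nnnq,tci] -> 13 lines: callc imgvm ffov vht nnnq tci iwv vrk upkzb ueex gqjs kqm tabnj
Hunk 6: at line 7 remove [vrk] add [lpi] -> 13 lines: callc imgvm ffov vht nnnq tci iwv lpi upkzb ueex gqjs kqm tabnj
Hunk 7: at line 8 remove [ueex] add [kbmoj,onhqq,lwy] -> 15 lines: callc imgvm ffov vht nnnq tci iwv lpi upkzb kbmoj onhqq lwy gqjs kqm tabnj
Final line count: 15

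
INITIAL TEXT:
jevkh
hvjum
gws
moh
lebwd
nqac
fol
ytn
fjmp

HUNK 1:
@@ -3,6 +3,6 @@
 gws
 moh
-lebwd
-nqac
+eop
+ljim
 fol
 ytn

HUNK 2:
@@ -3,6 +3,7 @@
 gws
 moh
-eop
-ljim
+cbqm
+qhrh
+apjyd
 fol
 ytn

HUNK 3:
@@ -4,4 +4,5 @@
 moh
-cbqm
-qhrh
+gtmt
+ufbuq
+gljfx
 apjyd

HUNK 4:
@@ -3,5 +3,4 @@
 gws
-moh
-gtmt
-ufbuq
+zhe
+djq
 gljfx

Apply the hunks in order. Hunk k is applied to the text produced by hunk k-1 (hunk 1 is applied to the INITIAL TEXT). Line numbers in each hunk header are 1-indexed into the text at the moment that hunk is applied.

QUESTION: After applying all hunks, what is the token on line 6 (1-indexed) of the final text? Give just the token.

Hunk 1: at line 3 remove [lebwd,nqac] add [eop,ljim] -> 9 lines: jevkh hvjum gws moh eop ljim fol ytn fjmp
Hunk 2: at line 3 remove [eop,ljim] add [cbqm,qhrh,apjyd] -> 10 lines: jevkh hvjum gws moh cbqm qhrh apjyd fol ytn fjmp
Hunk 3: at line 4 remove [cbqm,qhrh] add [gtmt,ufbuq,gljfx] -> 11 lines: jevkh hvjum gws moh gtmt ufbuq gljfx apjyd fol ytn fjmp
Hunk 4: at line 3 remove [moh,gtmt,ufbuq] add [zhe,djq] -> 10 lines: jevkh hvjum gws zhe djq gljfx apjyd fol ytn fjmp
Final line 6: gljfx

Answer: gljfx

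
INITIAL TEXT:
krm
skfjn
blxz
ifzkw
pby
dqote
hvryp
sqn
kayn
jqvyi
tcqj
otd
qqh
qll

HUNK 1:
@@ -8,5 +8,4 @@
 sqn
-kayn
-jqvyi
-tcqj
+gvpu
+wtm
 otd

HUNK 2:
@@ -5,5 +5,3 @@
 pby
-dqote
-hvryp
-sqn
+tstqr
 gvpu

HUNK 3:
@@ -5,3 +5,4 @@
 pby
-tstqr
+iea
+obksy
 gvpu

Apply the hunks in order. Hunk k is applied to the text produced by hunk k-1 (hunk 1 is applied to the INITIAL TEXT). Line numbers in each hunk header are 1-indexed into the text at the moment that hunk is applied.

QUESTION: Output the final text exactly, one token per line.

Answer: krm
skfjn
blxz
ifzkw
pby
iea
obksy
gvpu
wtm
otd
qqh
qll

Derivation:
Hunk 1: at line 8 remove [kayn,jqvyi,tcqj] add [gvpu,wtm] -> 13 lines: krm skfjn blxz ifzkw pby dqote hvryp sqn gvpu wtm otd qqh qll
Hunk 2: at line 5 remove [dqote,hvryp,sqn] add [tstqr] -> 11 lines: krm skfjn blxz ifzkw pby tstqr gvpu wtm otd qqh qll
Hunk 3: at line 5 remove [tstqr] add [iea,obksy] -> 12 lines: krm skfjn blxz ifzkw pby iea obksy gvpu wtm otd qqh qll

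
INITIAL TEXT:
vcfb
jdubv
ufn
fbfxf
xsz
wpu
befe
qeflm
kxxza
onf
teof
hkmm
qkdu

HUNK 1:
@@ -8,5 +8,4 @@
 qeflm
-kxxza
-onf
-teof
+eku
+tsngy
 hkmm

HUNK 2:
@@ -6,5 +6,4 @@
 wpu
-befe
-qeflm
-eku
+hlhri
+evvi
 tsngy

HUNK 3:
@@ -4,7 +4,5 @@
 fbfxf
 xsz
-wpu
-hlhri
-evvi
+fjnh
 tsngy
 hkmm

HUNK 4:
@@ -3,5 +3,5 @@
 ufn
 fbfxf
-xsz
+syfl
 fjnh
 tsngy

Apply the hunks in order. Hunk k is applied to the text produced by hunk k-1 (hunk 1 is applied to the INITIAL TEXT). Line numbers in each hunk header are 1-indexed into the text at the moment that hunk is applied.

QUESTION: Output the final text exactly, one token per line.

Answer: vcfb
jdubv
ufn
fbfxf
syfl
fjnh
tsngy
hkmm
qkdu

Derivation:
Hunk 1: at line 8 remove [kxxza,onf,teof] add [eku,tsngy] -> 12 lines: vcfb jdubv ufn fbfxf xsz wpu befe qeflm eku tsngy hkmm qkdu
Hunk 2: at line 6 remove [befe,qeflm,eku] add [hlhri,evvi] -> 11 lines: vcfb jdubv ufn fbfxf xsz wpu hlhri evvi tsngy hkmm qkdu
Hunk 3: at line 4 remove [wpu,hlhri,evvi] add [fjnh] -> 9 lines: vcfb jdubv ufn fbfxf xsz fjnh tsngy hkmm qkdu
Hunk 4: at line 3 remove [xsz] add [syfl] -> 9 lines: vcfb jdubv ufn fbfxf syfl fjnh tsngy hkmm qkdu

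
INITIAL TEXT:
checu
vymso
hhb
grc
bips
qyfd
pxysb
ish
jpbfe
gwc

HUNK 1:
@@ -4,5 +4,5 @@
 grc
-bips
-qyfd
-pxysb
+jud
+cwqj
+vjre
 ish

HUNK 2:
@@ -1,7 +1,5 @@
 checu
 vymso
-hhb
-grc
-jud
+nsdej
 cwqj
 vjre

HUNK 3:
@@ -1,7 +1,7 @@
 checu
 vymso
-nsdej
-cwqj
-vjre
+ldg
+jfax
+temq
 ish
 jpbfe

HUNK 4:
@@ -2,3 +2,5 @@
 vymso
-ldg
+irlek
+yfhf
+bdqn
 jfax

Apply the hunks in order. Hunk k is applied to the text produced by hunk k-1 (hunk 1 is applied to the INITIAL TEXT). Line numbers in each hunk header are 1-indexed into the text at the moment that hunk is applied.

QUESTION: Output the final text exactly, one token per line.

Hunk 1: at line 4 remove [bips,qyfd,pxysb] add [jud,cwqj,vjre] -> 10 lines: checu vymso hhb grc jud cwqj vjre ish jpbfe gwc
Hunk 2: at line 1 remove [hhb,grc,jud] add [nsdej] -> 8 lines: checu vymso nsdej cwqj vjre ish jpbfe gwc
Hunk 3: at line 1 remove [nsdej,cwqj,vjre] add [ldg,jfax,temq] -> 8 lines: checu vymso ldg jfax temq ish jpbfe gwc
Hunk 4: at line 2 remove [ldg] add [irlek,yfhf,bdqn] -> 10 lines: checu vymso irlek yfhf bdqn jfax temq ish jpbfe gwc

Answer: checu
vymso
irlek
yfhf
bdqn
jfax
temq
ish
jpbfe
gwc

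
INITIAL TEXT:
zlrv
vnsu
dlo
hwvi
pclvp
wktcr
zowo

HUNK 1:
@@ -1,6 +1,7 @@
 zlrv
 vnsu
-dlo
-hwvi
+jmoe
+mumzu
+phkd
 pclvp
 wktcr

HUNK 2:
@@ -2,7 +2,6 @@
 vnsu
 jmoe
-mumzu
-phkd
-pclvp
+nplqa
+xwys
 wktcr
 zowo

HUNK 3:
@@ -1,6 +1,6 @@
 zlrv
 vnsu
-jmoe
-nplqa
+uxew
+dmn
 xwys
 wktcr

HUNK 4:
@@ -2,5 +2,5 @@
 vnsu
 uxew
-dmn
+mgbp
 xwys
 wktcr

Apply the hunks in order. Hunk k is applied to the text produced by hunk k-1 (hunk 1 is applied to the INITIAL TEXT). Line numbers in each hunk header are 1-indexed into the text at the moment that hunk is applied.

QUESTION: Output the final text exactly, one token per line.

Hunk 1: at line 1 remove [dlo,hwvi] add [jmoe,mumzu,phkd] -> 8 lines: zlrv vnsu jmoe mumzu phkd pclvp wktcr zowo
Hunk 2: at line 2 remove [mumzu,phkd,pclvp] add [nplqa,xwys] -> 7 lines: zlrv vnsu jmoe nplqa xwys wktcr zowo
Hunk 3: at line 1 remove [jmoe,nplqa] add [uxew,dmn] -> 7 lines: zlrv vnsu uxew dmn xwys wktcr zowo
Hunk 4: at line 2 remove [dmn] add [mgbp] -> 7 lines: zlrv vnsu uxew mgbp xwys wktcr zowo

Answer: zlrv
vnsu
uxew
mgbp
xwys
wktcr
zowo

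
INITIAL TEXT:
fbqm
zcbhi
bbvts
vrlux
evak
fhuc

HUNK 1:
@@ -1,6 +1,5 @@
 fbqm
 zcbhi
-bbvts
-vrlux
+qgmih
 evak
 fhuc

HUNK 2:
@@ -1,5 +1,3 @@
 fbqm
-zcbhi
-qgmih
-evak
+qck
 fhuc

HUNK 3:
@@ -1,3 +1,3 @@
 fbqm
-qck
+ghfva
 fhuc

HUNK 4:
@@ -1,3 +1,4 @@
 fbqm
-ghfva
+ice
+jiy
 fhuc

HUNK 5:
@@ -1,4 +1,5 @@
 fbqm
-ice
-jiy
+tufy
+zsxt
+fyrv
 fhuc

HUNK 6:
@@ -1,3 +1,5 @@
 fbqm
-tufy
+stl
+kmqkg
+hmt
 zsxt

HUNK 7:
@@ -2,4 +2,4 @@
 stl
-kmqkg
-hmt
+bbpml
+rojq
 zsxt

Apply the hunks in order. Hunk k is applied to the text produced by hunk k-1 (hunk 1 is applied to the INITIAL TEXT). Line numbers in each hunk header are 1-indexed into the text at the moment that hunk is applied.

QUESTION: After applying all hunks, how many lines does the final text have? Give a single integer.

Answer: 7

Derivation:
Hunk 1: at line 1 remove [bbvts,vrlux] add [qgmih] -> 5 lines: fbqm zcbhi qgmih evak fhuc
Hunk 2: at line 1 remove [zcbhi,qgmih,evak] add [qck] -> 3 lines: fbqm qck fhuc
Hunk 3: at line 1 remove [qck] add [ghfva] -> 3 lines: fbqm ghfva fhuc
Hunk 4: at line 1 remove [ghfva] add [ice,jiy] -> 4 lines: fbqm ice jiy fhuc
Hunk 5: at line 1 remove [ice,jiy] add [tufy,zsxt,fyrv] -> 5 lines: fbqm tufy zsxt fyrv fhuc
Hunk 6: at line 1 remove [tufy] add [stl,kmqkg,hmt] -> 7 lines: fbqm stl kmqkg hmt zsxt fyrv fhuc
Hunk 7: at line 2 remove [kmqkg,hmt] add [bbpml,rojq] -> 7 lines: fbqm stl bbpml rojq zsxt fyrv fhuc
Final line count: 7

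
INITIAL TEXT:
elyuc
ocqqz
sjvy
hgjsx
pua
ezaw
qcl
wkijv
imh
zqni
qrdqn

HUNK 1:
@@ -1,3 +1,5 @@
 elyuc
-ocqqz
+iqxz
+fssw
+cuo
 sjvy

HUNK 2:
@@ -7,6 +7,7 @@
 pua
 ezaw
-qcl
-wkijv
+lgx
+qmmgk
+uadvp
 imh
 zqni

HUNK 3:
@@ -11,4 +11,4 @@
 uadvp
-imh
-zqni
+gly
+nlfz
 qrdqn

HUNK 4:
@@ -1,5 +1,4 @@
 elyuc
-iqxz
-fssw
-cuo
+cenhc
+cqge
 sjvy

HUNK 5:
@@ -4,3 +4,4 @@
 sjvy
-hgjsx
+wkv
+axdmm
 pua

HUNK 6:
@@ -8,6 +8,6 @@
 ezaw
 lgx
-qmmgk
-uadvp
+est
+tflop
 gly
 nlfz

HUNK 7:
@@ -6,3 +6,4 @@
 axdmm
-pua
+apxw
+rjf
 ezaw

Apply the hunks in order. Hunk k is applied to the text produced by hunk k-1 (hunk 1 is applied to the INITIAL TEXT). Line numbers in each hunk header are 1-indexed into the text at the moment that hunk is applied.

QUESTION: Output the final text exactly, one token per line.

Hunk 1: at line 1 remove [ocqqz] add [iqxz,fssw,cuo] -> 13 lines: elyuc iqxz fssw cuo sjvy hgjsx pua ezaw qcl wkijv imh zqni qrdqn
Hunk 2: at line 7 remove [qcl,wkijv] add [lgx,qmmgk,uadvp] -> 14 lines: elyuc iqxz fssw cuo sjvy hgjsx pua ezaw lgx qmmgk uadvp imh zqni qrdqn
Hunk 3: at line 11 remove [imh,zqni] add [gly,nlfz] -> 14 lines: elyuc iqxz fssw cuo sjvy hgjsx pua ezaw lgx qmmgk uadvp gly nlfz qrdqn
Hunk 4: at line 1 remove [iqxz,fssw,cuo] add [cenhc,cqge] -> 13 lines: elyuc cenhc cqge sjvy hgjsx pua ezaw lgx qmmgk uadvp gly nlfz qrdqn
Hunk 5: at line 4 remove [hgjsx] add [wkv,axdmm] -> 14 lines: elyuc cenhc cqge sjvy wkv axdmm pua ezaw lgx qmmgk uadvp gly nlfz qrdqn
Hunk 6: at line 8 remove [qmmgk,uadvp] add [est,tflop] -> 14 lines: elyuc cenhc cqge sjvy wkv axdmm pua ezaw lgx est tflop gly nlfz qrdqn
Hunk 7: at line 6 remove [pua] add [apxw,rjf] -> 15 lines: elyuc cenhc cqge sjvy wkv axdmm apxw rjf ezaw lgx est tflop gly nlfz qrdqn

Answer: elyuc
cenhc
cqge
sjvy
wkv
axdmm
apxw
rjf
ezaw
lgx
est
tflop
gly
nlfz
qrdqn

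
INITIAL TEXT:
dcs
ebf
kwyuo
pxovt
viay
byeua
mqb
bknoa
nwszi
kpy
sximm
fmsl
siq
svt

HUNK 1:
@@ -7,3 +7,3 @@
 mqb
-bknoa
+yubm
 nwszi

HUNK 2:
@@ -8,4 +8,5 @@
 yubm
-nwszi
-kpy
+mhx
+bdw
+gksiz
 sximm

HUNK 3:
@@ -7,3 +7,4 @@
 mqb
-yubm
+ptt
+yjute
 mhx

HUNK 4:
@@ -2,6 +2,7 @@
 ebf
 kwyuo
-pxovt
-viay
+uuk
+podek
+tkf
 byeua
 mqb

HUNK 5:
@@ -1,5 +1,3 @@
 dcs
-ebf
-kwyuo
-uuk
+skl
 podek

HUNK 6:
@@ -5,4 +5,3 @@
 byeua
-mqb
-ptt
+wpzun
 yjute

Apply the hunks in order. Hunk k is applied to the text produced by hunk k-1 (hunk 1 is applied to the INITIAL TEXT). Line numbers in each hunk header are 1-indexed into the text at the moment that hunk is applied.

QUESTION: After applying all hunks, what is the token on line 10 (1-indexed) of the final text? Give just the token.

Hunk 1: at line 7 remove [bknoa] add [yubm] -> 14 lines: dcs ebf kwyuo pxovt viay byeua mqb yubm nwszi kpy sximm fmsl siq svt
Hunk 2: at line 8 remove [nwszi,kpy] add [mhx,bdw,gksiz] -> 15 lines: dcs ebf kwyuo pxovt viay byeua mqb yubm mhx bdw gksiz sximm fmsl siq svt
Hunk 3: at line 7 remove [yubm] add [ptt,yjute] -> 16 lines: dcs ebf kwyuo pxovt viay byeua mqb ptt yjute mhx bdw gksiz sximm fmsl siq svt
Hunk 4: at line 2 remove [pxovt,viay] add [uuk,podek,tkf] -> 17 lines: dcs ebf kwyuo uuk podek tkf byeua mqb ptt yjute mhx bdw gksiz sximm fmsl siq svt
Hunk 5: at line 1 remove [ebf,kwyuo,uuk] add [skl] -> 15 lines: dcs skl podek tkf byeua mqb ptt yjute mhx bdw gksiz sximm fmsl siq svt
Hunk 6: at line 5 remove [mqb,ptt] add [wpzun] -> 14 lines: dcs skl podek tkf byeua wpzun yjute mhx bdw gksiz sximm fmsl siq svt
Final line 10: gksiz

Answer: gksiz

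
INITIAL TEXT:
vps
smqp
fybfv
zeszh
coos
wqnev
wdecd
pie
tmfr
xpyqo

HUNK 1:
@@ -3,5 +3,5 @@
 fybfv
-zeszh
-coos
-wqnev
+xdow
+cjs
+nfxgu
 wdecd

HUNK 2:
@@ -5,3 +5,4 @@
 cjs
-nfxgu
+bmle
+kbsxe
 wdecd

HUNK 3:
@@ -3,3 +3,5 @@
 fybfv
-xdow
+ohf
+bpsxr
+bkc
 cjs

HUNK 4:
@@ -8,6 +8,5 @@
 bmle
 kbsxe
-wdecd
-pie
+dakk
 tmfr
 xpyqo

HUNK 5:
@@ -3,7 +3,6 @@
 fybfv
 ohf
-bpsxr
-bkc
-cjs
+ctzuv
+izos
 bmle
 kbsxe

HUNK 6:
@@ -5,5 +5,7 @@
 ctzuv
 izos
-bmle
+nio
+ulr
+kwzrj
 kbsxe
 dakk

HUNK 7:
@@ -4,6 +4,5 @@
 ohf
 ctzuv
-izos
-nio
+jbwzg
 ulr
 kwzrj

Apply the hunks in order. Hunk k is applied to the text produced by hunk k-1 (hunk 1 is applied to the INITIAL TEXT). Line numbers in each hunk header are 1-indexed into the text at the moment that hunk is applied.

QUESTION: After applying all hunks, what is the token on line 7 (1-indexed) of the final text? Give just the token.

Hunk 1: at line 3 remove [zeszh,coos,wqnev] add [xdow,cjs,nfxgu] -> 10 lines: vps smqp fybfv xdow cjs nfxgu wdecd pie tmfr xpyqo
Hunk 2: at line 5 remove [nfxgu] add [bmle,kbsxe] -> 11 lines: vps smqp fybfv xdow cjs bmle kbsxe wdecd pie tmfr xpyqo
Hunk 3: at line 3 remove [xdow] add [ohf,bpsxr,bkc] -> 13 lines: vps smqp fybfv ohf bpsxr bkc cjs bmle kbsxe wdecd pie tmfr xpyqo
Hunk 4: at line 8 remove [wdecd,pie] add [dakk] -> 12 lines: vps smqp fybfv ohf bpsxr bkc cjs bmle kbsxe dakk tmfr xpyqo
Hunk 5: at line 3 remove [bpsxr,bkc,cjs] add [ctzuv,izos] -> 11 lines: vps smqp fybfv ohf ctzuv izos bmle kbsxe dakk tmfr xpyqo
Hunk 6: at line 5 remove [bmle] add [nio,ulr,kwzrj] -> 13 lines: vps smqp fybfv ohf ctzuv izos nio ulr kwzrj kbsxe dakk tmfr xpyqo
Hunk 7: at line 4 remove [izos,nio] add [jbwzg] -> 12 lines: vps smqp fybfv ohf ctzuv jbwzg ulr kwzrj kbsxe dakk tmfr xpyqo
Final line 7: ulr

Answer: ulr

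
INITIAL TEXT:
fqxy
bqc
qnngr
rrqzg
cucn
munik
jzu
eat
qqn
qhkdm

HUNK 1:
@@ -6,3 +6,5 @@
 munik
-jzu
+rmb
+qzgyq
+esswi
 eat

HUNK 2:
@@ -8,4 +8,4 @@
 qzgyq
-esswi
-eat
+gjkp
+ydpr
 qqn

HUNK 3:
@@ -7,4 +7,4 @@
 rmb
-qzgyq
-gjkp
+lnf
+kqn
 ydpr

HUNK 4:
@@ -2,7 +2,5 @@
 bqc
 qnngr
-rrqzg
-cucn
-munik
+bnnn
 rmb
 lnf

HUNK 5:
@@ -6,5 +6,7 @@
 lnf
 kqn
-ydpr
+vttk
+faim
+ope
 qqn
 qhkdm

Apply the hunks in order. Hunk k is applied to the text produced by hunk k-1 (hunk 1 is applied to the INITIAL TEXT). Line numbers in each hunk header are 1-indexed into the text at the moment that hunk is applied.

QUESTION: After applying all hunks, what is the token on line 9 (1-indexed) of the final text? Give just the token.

Hunk 1: at line 6 remove [jzu] add [rmb,qzgyq,esswi] -> 12 lines: fqxy bqc qnngr rrqzg cucn munik rmb qzgyq esswi eat qqn qhkdm
Hunk 2: at line 8 remove [esswi,eat] add [gjkp,ydpr] -> 12 lines: fqxy bqc qnngr rrqzg cucn munik rmb qzgyq gjkp ydpr qqn qhkdm
Hunk 3: at line 7 remove [qzgyq,gjkp] add [lnf,kqn] -> 12 lines: fqxy bqc qnngr rrqzg cucn munik rmb lnf kqn ydpr qqn qhkdm
Hunk 4: at line 2 remove [rrqzg,cucn,munik] add [bnnn] -> 10 lines: fqxy bqc qnngr bnnn rmb lnf kqn ydpr qqn qhkdm
Hunk 5: at line 6 remove [ydpr] add [vttk,faim,ope] -> 12 lines: fqxy bqc qnngr bnnn rmb lnf kqn vttk faim ope qqn qhkdm
Final line 9: faim

Answer: faim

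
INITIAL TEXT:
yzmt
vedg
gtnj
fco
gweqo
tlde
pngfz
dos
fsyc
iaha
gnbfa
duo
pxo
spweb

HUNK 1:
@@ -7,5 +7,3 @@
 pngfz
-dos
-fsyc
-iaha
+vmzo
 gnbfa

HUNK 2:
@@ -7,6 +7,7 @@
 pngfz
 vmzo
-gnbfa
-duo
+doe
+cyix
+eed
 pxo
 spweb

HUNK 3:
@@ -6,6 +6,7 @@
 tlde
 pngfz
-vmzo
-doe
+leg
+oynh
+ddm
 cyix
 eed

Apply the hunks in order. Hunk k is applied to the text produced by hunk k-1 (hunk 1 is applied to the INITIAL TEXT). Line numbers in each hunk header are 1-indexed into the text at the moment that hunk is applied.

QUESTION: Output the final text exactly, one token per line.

Answer: yzmt
vedg
gtnj
fco
gweqo
tlde
pngfz
leg
oynh
ddm
cyix
eed
pxo
spweb

Derivation:
Hunk 1: at line 7 remove [dos,fsyc,iaha] add [vmzo] -> 12 lines: yzmt vedg gtnj fco gweqo tlde pngfz vmzo gnbfa duo pxo spweb
Hunk 2: at line 7 remove [gnbfa,duo] add [doe,cyix,eed] -> 13 lines: yzmt vedg gtnj fco gweqo tlde pngfz vmzo doe cyix eed pxo spweb
Hunk 3: at line 6 remove [vmzo,doe] add [leg,oynh,ddm] -> 14 lines: yzmt vedg gtnj fco gweqo tlde pngfz leg oynh ddm cyix eed pxo spweb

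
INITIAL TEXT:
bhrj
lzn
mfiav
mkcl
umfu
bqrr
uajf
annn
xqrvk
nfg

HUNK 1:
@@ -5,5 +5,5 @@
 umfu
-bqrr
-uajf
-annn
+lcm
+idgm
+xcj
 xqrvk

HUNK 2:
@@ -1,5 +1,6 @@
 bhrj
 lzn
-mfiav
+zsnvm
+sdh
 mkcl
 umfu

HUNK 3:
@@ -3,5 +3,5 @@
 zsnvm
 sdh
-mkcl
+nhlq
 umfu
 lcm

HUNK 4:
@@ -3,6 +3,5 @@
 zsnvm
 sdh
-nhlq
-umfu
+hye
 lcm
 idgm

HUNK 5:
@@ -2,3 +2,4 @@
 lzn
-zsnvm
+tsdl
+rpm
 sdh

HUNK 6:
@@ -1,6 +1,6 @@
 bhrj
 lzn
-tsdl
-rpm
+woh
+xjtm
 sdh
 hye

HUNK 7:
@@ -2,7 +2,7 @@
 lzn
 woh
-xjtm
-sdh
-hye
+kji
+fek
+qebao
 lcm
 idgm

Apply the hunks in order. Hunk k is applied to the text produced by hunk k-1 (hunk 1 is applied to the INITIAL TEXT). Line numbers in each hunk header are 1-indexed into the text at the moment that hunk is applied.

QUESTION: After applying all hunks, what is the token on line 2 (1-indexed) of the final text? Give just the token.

Hunk 1: at line 5 remove [bqrr,uajf,annn] add [lcm,idgm,xcj] -> 10 lines: bhrj lzn mfiav mkcl umfu lcm idgm xcj xqrvk nfg
Hunk 2: at line 1 remove [mfiav] add [zsnvm,sdh] -> 11 lines: bhrj lzn zsnvm sdh mkcl umfu lcm idgm xcj xqrvk nfg
Hunk 3: at line 3 remove [mkcl] add [nhlq] -> 11 lines: bhrj lzn zsnvm sdh nhlq umfu lcm idgm xcj xqrvk nfg
Hunk 4: at line 3 remove [nhlq,umfu] add [hye] -> 10 lines: bhrj lzn zsnvm sdh hye lcm idgm xcj xqrvk nfg
Hunk 5: at line 2 remove [zsnvm] add [tsdl,rpm] -> 11 lines: bhrj lzn tsdl rpm sdh hye lcm idgm xcj xqrvk nfg
Hunk 6: at line 1 remove [tsdl,rpm] add [woh,xjtm] -> 11 lines: bhrj lzn woh xjtm sdh hye lcm idgm xcj xqrvk nfg
Hunk 7: at line 2 remove [xjtm,sdh,hye] add [kji,fek,qebao] -> 11 lines: bhrj lzn woh kji fek qebao lcm idgm xcj xqrvk nfg
Final line 2: lzn

Answer: lzn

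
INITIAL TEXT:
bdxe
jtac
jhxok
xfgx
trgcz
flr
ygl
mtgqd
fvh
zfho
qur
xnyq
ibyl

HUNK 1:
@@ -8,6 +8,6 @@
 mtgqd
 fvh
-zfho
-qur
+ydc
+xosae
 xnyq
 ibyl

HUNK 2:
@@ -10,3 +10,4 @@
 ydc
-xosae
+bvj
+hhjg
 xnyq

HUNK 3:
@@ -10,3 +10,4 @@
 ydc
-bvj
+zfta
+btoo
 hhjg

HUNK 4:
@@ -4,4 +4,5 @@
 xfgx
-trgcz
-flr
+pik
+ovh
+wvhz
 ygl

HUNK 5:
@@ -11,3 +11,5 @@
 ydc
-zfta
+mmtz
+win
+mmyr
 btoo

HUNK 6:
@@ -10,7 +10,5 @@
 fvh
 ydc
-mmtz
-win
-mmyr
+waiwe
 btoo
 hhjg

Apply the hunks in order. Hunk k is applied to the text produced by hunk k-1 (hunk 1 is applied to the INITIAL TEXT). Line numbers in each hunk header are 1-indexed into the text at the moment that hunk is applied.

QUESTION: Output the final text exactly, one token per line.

Answer: bdxe
jtac
jhxok
xfgx
pik
ovh
wvhz
ygl
mtgqd
fvh
ydc
waiwe
btoo
hhjg
xnyq
ibyl

Derivation:
Hunk 1: at line 8 remove [zfho,qur] add [ydc,xosae] -> 13 lines: bdxe jtac jhxok xfgx trgcz flr ygl mtgqd fvh ydc xosae xnyq ibyl
Hunk 2: at line 10 remove [xosae] add [bvj,hhjg] -> 14 lines: bdxe jtac jhxok xfgx trgcz flr ygl mtgqd fvh ydc bvj hhjg xnyq ibyl
Hunk 3: at line 10 remove [bvj] add [zfta,btoo] -> 15 lines: bdxe jtac jhxok xfgx trgcz flr ygl mtgqd fvh ydc zfta btoo hhjg xnyq ibyl
Hunk 4: at line 4 remove [trgcz,flr] add [pik,ovh,wvhz] -> 16 lines: bdxe jtac jhxok xfgx pik ovh wvhz ygl mtgqd fvh ydc zfta btoo hhjg xnyq ibyl
Hunk 5: at line 11 remove [zfta] add [mmtz,win,mmyr] -> 18 lines: bdxe jtac jhxok xfgx pik ovh wvhz ygl mtgqd fvh ydc mmtz win mmyr btoo hhjg xnyq ibyl
Hunk 6: at line 10 remove [mmtz,win,mmyr] add [waiwe] -> 16 lines: bdxe jtac jhxok xfgx pik ovh wvhz ygl mtgqd fvh ydc waiwe btoo hhjg xnyq ibyl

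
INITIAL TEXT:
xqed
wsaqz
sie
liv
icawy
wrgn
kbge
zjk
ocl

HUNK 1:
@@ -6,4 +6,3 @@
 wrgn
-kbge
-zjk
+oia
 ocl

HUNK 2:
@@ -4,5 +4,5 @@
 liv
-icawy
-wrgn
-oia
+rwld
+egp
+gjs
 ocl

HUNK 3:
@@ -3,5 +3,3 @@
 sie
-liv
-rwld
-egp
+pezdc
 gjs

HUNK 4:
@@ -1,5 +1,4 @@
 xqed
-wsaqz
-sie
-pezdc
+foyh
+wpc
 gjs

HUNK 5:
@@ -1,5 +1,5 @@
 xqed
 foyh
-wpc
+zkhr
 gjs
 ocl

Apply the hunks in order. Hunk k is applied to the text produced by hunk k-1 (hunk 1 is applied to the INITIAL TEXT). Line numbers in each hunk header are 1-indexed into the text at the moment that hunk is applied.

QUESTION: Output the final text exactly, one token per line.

Answer: xqed
foyh
zkhr
gjs
ocl

Derivation:
Hunk 1: at line 6 remove [kbge,zjk] add [oia] -> 8 lines: xqed wsaqz sie liv icawy wrgn oia ocl
Hunk 2: at line 4 remove [icawy,wrgn,oia] add [rwld,egp,gjs] -> 8 lines: xqed wsaqz sie liv rwld egp gjs ocl
Hunk 3: at line 3 remove [liv,rwld,egp] add [pezdc] -> 6 lines: xqed wsaqz sie pezdc gjs ocl
Hunk 4: at line 1 remove [wsaqz,sie,pezdc] add [foyh,wpc] -> 5 lines: xqed foyh wpc gjs ocl
Hunk 5: at line 1 remove [wpc] add [zkhr] -> 5 lines: xqed foyh zkhr gjs ocl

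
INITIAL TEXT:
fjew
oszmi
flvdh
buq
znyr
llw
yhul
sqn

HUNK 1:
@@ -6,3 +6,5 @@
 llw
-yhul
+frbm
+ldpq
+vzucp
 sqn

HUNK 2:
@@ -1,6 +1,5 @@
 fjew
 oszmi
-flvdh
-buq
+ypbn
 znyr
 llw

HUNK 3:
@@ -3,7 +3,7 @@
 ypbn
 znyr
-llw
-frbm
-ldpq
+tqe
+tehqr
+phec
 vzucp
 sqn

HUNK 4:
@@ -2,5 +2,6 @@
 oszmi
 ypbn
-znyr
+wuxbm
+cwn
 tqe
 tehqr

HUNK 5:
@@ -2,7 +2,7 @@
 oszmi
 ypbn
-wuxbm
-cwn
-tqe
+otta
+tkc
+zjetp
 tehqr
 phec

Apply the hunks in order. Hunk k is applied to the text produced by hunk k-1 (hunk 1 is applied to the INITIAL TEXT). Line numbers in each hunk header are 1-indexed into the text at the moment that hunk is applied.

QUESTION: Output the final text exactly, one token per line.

Hunk 1: at line 6 remove [yhul] add [frbm,ldpq,vzucp] -> 10 lines: fjew oszmi flvdh buq znyr llw frbm ldpq vzucp sqn
Hunk 2: at line 1 remove [flvdh,buq] add [ypbn] -> 9 lines: fjew oszmi ypbn znyr llw frbm ldpq vzucp sqn
Hunk 3: at line 3 remove [llw,frbm,ldpq] add [tqe,tehqr,phec] -> 9 lines: fjew oszmi ypbn znyr tqe tehqr phec vzucp sqn
Hunk 4: at line 2 remove [znyr] add [wuxbm,cwn] -> 10 lines: fjew oszmi ypbn wuxbm cwn tqe tehqr phec vzucp sqn
Hunk 5: at line 2 remove [wuxbm,cwn,tqe] add [otta,tkc,zjetp] -> 10 lines: fjew oszmi ypbn otta tkc zjetp tehqr phec vzucp sqn

Answer: fjew
oszmi
ypbn
otta
tkc
zjetp
tehqr
phec
vzucp
sqn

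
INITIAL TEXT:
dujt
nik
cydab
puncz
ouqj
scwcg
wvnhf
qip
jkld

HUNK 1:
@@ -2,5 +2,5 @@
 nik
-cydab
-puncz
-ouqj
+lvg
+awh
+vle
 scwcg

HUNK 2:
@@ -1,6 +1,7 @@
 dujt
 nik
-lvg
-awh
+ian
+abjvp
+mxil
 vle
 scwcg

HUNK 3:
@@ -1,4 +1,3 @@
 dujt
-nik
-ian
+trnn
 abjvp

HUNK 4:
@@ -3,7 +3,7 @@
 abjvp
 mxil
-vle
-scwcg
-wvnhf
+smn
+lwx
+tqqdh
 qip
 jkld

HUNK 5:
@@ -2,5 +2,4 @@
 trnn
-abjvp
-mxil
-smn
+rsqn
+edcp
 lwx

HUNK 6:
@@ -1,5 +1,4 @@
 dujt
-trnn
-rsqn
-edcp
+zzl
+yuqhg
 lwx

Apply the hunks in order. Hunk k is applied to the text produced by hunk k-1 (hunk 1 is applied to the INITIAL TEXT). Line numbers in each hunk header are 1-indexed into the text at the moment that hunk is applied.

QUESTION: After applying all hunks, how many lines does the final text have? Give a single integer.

Answer: 7

Derivation:
Hunk 1: at line 2 remove [cydab,puncz,ouqj] add [lvg,awh,vle] -> 9 lines: dujt nik lvg awh vle scwcg wvnhf qip jkld
Hunk 2: at line 1 remove [lvg,awh] add [ian,abjvp,mxil] -> 10 lines: dujt nik ian abjvp mxil vle scwcg wvnhf qip jkld
Hunk 3: at line 1 remove [nik,ian] add [trnn] -> 9 lines: dujt trnn abjvp mxil vle scwcg wvnhf qip jkld
Hunk 4: at line 3 remove [vle,scwcg,wvnhf] add [smn,lwx,tqqdh] -> 9 lines: dujt trnn abjvp mxil smn lwx tqqdh qip jkld
Hunk 5: at line 2 remove [abjvp,mxil,smn] add [rsqn,edcp] -> 8 lines: dujt trnn rsqn edcp lwx tqqdh qip jkld
Hunk 6: at line 1 remove [trnn,rsqn,edcp] add [zzl,yuqhg] -> 7 lines: dujt zzl yuqhg lwx tqqdh qip jkld
Final line count: 7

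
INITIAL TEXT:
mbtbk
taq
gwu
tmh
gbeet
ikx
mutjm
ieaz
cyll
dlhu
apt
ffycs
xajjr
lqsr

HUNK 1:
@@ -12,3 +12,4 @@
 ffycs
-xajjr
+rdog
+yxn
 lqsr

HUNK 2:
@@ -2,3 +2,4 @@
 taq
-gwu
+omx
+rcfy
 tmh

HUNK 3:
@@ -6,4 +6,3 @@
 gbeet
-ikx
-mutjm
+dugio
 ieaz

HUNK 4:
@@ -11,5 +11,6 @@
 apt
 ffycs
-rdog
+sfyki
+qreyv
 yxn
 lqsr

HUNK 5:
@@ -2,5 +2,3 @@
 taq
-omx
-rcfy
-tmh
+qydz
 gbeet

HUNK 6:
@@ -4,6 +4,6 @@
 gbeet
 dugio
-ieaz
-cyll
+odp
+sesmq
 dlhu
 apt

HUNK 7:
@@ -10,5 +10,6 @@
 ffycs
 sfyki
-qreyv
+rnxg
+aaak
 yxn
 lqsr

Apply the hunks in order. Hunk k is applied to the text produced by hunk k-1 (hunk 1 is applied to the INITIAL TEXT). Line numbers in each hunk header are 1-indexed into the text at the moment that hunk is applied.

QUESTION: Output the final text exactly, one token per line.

Hunk 1: at line 12 remove [xajjr] add [rdog,yxn] -> 15 lines: mbtbk taq gwu tmh gbeet ikx mutjm ieaz cyll dlhu apt ffycs rdog yxn lqsr
Hunk 2: at line 2 remove [gwu] add [omx,rcfy] -> 16 lines: mbtbk taq omx rcfy tmh gbeet ikx mutjm ieaz cyll dlhu apt ffycs rdog yxn lqsr
Hunk 3: at line 6 remove [ikx,mutjm] add [dugio] -> 15 lines: mbtbk taq omx rcfy tmh gbeet dugio ieaz cyll dlhu apt ffycs rdog yxn lqsr
Hunk 4: at line 11 remove [rdog] add [sfyki,qreyv] -> 16 lines: mbtbk taq omx rcfy tmh gbeet dugio ieaz cyll dlhu apt ffycs sfyki qreyv yxn lqsr
Hunk 5: at line 2 remove [omx,rcfy,tmh] add [qydz] -> 14 lines: mbtbk taq qydz gbeet dugio ieaz cyll dlhu apt ffycs sfyki qreyv yxn lqsr
Hunk 6: at line 4 remove [ieaz,cyll] add [odp,sesmq] -> 14 lines: mbtbk taq qydz gbeet dugio odp sesmq dlhu apt ffycs sfyki qreyv yxn lqsr
Hunk 7: at line 10 remove [qreyv] add [rnxg,aaak] -> 15 lines: mbtbk taq qydz gbeet dugio odp sesmq dlhu apt ffycs sfyki rnxg aaak yxn lqsr

Answer: mbtbk
taq
qydz
gbeet
dugio
odp
sesmq
dlhu
apt
ffycs
sfyki
rnxg
aaak
yxn
lqsr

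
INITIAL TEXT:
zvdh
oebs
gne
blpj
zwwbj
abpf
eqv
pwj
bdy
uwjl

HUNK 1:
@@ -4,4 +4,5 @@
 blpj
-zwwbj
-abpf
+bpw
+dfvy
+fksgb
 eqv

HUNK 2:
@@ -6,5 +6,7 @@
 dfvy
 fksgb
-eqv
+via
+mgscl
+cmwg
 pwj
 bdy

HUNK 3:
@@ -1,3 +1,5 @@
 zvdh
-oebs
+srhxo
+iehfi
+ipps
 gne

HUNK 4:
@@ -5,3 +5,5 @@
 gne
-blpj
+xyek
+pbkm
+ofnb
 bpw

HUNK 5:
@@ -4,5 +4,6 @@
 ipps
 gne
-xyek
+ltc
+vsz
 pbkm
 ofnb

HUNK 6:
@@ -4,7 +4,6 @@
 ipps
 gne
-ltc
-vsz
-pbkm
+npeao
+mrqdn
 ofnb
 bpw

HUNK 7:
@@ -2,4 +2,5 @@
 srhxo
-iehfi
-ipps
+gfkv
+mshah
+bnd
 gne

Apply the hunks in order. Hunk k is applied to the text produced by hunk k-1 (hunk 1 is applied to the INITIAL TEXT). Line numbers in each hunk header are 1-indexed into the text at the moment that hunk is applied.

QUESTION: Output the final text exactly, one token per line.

Hunk 1: at line 4 remove [zwwbj,abpf] add [bpw,dfvy,fksgb] -> 11 lines: zvdh oebs gne blpj bpw dfvy fksgb eqv pwj bdy uwjl
Hunk 2: at line 6 remove [eqv] add [via,mgscl,cmwg] -> 13 lines: zvdh oebs gne blpj bpw dfvy fksgb via mgscl cmwg pwj bdy uwjl
Hunk 3: at line 1 remove [oebs] add [srhxo,iehfi,ipps] -> 15 lines: zvdh srhxo iehfi ipps gne blpj bpw dfvy fksgb via mgscl cmwg pwj bdy uwjl
Hunk 4: at line 5 remove [blpj] add [xyek,pbkm,ofnb] -> 17 lines: zvdh srhxo iehfi ipps gne xyek pbkm ofnb bpw dfvy fksgb via mgscl cmwg pwj bdy uwjl
Hunk 5: at line 4 remove [xyek] add [ltc,vsz] -> 18 lines: zvdh srhxo iehfi ipps gne ltc vsz pbkm ofnb bpw dfvy fksgb via mgscl cmwg pwj bdy uwjl
Hunk 6: at line 4 remove [ltc,vsz,pbkm] add [npeao,mrqdn] -> 17 lines: zvdh srhxo iehfi ipps gne npeao mrqdn ofnb bpw dfvy fksgb via mgscl cmwg pwj bdy uwjl
Hunk 7: at line 2 remove [iehfi,ipps] add [gfkv,mshah,bnd] -> 18 lines: zvdh srhxo gfkv mshah bnd gne npeao mrqdn ofnb bpw dfvy fksgb via mgscl cmwg pwj bdy uwjl

Answer: zvdh
srhxo
gfkv
mshah
bnd
gne
npeao
mrqdn
ofnb
bpw
dfvy
fksgb
via
mgscl
cmwg
pwj
bdy
uwjl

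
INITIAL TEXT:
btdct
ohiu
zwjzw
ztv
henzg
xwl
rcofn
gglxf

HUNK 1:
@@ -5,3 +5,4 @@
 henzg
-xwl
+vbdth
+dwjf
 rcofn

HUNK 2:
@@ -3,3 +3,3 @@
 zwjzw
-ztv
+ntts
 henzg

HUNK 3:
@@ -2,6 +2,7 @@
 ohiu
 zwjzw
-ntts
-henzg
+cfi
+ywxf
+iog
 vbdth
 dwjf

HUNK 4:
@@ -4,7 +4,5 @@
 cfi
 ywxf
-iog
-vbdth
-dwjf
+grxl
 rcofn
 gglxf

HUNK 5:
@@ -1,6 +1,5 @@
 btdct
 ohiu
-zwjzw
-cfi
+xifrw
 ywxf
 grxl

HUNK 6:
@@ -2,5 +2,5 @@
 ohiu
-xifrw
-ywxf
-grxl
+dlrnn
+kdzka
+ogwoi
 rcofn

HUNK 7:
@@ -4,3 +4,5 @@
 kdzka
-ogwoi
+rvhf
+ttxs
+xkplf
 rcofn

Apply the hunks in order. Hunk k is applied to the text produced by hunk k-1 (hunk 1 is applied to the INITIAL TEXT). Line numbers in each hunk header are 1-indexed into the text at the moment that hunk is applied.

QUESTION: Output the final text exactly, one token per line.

Hunk 1: at line 5 remove [xwl] add [vbdth,dwjf] -> 9 lines: btdct ohiu zwjzw ztv henzg vbdth dwjf rcofn gglxf
Hunk 2: at line 3 remove [ztv] add [ntts] -> 9 lines: btdct ohiu zwjzw ntts henzg vbdth dwjf rcofn gglxf
Hunk 3: at line 2 remove [ntts,henzg] add [cfi,ywxf,iog] -> 10 lines: btdct ohiu zwjzw cfi ywxf iog vbdth dwjf rcofn gglxf
Hunk 4: at line 4 remove [iog,vbdth,dwjf] add [grxl] -> 8 lines: btdct ohiu zwjzw cfi ywxf grxl rcofn gglxf
Hunk 5: at line 1 remove [zwjzw,cfi] add [xifrw] -> 7 lines: btdct ohiu xifrw ywxf grxl rcofn gglxf
Hunk 6: at line 2 remove [xifrw,ywxf,grxl] add [dlrnn,kdzka,ogwoi] -> 7 lines: btdct ohiu dlrnn kdzka ogwoi rcofn gglxf
Hunk 7: at line 4 remove [ogwoi] add [rvhf,ttxs,xkplf] -> 9 lines: btdct ohiu dlrnn kdzka rvhf ttxs xkplf rcofn gglxf

Answer: btdct
ohiu
dlrnn
kdzka
rvhf
ttxs
xkplf
rcofn
gglxf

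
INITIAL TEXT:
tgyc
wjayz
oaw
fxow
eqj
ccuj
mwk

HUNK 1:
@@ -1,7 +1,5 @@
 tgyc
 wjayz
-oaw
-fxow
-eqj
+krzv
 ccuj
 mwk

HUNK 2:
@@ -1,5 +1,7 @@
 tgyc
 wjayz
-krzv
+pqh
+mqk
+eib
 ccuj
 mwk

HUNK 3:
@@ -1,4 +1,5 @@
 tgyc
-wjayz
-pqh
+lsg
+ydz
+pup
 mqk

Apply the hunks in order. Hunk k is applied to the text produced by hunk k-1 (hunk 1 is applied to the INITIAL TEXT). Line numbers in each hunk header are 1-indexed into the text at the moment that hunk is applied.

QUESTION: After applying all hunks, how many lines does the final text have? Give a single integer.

Answer: 8

Derivation:
Hunk 1: at line 1 remove [oaw,fxow,eqj] add [krzv] -> 5 lines: tgyc wjayz krzv ccuj mwk
Hunk 2: at line 1 remove [krzv] add [pqh,mqk,eib] -> 7 lines: tgyc wjayz pqh mqk eib ccuj mwk
Hunk 3: at line 1 remove [wjayz,pqh] add [lsg,ydz,pup] -> 8 lines: tgyc lsg ydz pup mqk eib ccuj mwk
Final line count: 8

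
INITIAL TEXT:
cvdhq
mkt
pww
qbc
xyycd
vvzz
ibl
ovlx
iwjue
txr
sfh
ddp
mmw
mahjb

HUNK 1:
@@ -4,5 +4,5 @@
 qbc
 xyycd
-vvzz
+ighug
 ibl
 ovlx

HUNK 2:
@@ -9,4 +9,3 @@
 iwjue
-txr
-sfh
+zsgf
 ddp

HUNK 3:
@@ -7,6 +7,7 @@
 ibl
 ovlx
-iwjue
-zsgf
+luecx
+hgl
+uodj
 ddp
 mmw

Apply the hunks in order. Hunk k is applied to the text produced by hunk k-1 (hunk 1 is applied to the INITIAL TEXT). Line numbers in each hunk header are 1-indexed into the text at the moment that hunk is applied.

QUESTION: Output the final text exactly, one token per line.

Hunk 1: at line 4 remove [vvzz] add [ighug] -> 14 lines: cvdhq mkt pww qbc xyycd ighug ibl ovlx iwjue txr sfh ddp mmw mahjb
Hunk 2: at line 9 remove [txr,sfh] add [zsgf] -> 13 lines: cvdhq mkt pww qbc xyycd ighug ibl ovlx iwjue zsgf ddp mmw mahjb
Hunk 3: at line 7 remove [iwjue,zsgf] add [luecx,hgl,uodj] -> 14 lines: cvdhq mkt pww qbc xyycd ighug ibl ovlx luecx hgl uodj ddp mmw mahjb

Answer: cvdhq
mkt
pww
qbc
xyycd
ighug
ibl
ovlx
luecx
hgl
uodj
ddp
mmw
mahjb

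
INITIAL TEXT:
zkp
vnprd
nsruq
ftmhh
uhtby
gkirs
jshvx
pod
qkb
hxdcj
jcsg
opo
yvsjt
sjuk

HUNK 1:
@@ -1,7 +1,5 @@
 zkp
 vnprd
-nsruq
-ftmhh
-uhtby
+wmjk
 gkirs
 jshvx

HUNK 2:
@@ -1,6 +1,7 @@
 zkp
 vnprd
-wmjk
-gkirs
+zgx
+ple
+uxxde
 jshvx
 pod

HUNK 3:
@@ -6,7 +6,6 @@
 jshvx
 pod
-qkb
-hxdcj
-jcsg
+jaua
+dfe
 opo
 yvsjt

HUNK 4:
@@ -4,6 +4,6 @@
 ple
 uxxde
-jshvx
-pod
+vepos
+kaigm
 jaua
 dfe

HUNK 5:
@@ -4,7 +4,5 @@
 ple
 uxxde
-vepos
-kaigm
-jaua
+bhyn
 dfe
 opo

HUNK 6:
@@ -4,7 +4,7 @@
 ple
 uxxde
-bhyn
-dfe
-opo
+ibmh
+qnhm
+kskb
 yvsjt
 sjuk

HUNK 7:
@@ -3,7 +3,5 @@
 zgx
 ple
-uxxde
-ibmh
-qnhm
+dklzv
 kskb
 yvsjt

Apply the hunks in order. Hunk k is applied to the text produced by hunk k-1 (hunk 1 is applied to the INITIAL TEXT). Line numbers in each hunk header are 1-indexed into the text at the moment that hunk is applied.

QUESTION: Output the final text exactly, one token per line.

Answer: zkp
vnprd
zgx
ple
dklzv
kskb
yvsjt
sjuk

Derivation:
Hunk 1: at line 1 remove [nsruq,ftmhh,uhtby] add [wmjk] -> 12 lines: zkp vnprd wmjk gkirs jshvx pod qkb hxdcj jcsg opo yvsjt sjuk
Hunk 2: at line 1 remove [wmjk,gkirs] add [zgx,ple,uxxde] -> 13 lines: zkp vnprd zgx ple uxxde jshvx pod qkb hxdcj jcsg opo yvsjt sjuk
Hunk 3: at line 6 remove [qkb,hxdcj,jcsg] add [jaua,dfe] -> 12 lines: zkp vnprd zgx ple uxxde jshvx pod jaua dfe opo yvsjt sjuk
Hunk 4: at line 4 remove [jshvx,pod] add [vepos,kaigm] -> 12 lines: zkp vnprd zgx ple uxxde vepos kaigm jaua dfe opo yvsjt sjuk
Hunk 5: at line 4 remove [vepos,kaigm,jaua] add [bhyn] -> 10 lines: zkp vnprd zgx ple uxxde bhyn dfe opo yvsjt sjuk
Hunk 6: at line 4 remove [bhyn,dfe,opo] add [ibmh,qnhm,kskb] -> 10 lines: zkp vnprd zgx ple uxxde ibmh qnhm kskb yvsjt sjuk
Hunk 7: at line 3 remove [uxxde,ibmh,qnhm] add [dklzv] -> 8 lines: zkp vnprd zgx ple dklzv kskb yvsjt sjuk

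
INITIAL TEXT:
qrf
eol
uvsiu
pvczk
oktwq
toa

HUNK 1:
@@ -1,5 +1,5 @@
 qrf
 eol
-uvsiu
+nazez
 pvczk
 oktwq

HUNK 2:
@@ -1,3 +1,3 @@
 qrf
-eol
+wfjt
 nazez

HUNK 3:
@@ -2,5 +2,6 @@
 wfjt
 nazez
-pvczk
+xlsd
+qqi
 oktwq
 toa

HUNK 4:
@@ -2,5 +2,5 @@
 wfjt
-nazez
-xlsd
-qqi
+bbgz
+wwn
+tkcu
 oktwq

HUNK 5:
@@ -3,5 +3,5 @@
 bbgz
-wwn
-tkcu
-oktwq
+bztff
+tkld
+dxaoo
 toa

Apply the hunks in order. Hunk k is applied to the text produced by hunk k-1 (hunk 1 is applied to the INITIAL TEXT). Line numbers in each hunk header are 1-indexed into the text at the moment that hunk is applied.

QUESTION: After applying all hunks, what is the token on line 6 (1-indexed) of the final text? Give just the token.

Answer: dxaoo

Derivation:
Hunk 1: at line 1 remove [uvsiu] add [nazez] -> 6 lines: qrf eol nazez pvczk oktwq toa
Hunk 2: at line 1 remove [eol] add [wfjt] -> 6 lines: qrf wfjt nazez pvczk oktwq toa
Hunk 3: at line 2 remove [pvczk] add [xlsd,qqi] -> 7 lines: qrf wfjt nazez xlsd qqi oktwq toa
Hunk 4: at line 2 remove [nazez,xlsd,qqi] add [bbgz,wwn,tkcu] -> 7 lines: qrf wfjt bbgz wwn tkcu oktwq toa
Hunk 5: at line 3 remove [wwn,tkcu,oktwq] add [bztff,tkld,dxaoo] -> 7 lines: qrf wfjt bbgz bztff tkld dxaoo toa
Final line 6: dxaoo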